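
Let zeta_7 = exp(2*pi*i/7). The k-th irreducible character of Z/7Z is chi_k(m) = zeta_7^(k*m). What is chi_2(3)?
chi_2(3) = zeta_7^6 = exp(-2*I*pi/7)

Explanation: chi_2(3) = zeta_7^(2*3) = zeta_7^6. Since zeta_7^7 = 1, this equals zeta_7^6 = exp(2*pi*i*6/7) = exp(-2*I*pi/7).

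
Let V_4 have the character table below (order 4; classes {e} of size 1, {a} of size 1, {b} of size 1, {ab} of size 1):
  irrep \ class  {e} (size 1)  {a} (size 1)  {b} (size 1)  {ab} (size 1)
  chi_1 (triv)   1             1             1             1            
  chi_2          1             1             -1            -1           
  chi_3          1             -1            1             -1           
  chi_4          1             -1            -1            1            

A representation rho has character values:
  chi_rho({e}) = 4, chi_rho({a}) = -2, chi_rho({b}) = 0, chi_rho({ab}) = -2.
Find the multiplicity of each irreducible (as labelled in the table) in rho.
Multiplicities: chi_1: 0, chi_2: 1, chi_3: 2, chi_4: 1.

Derivation: Use <chi_rho, chi> = (1/|G|) sum_C |C| * chi_rho(C) * conj(chi(C)) with |G| = 4 for each irreducible chi in the table:
  <chi_rho, chi_1> = (1/4)[1*(4)*conj(1) + 1*(-2)*conj(1) + 1*(0)*conj(1) + 1*(-2)*conj(1)]
      = (1/4)[(4) + (-2) + (0) + (-2)] = 0/4 = 0
  <chi_rho, chi_2> = (1/4)[1*(4)*conj(1) + 1*(-2)*conj(1) + 1*(0)*conj(-1) + 1*(-2)*conj(-1)]
      = (1/4)[(4) + (-2) + (0) + (2)] = 4/4 = 1
  <chi_rho, chi_3> = (1/4)[1*(4)*conj(1) + 1*(-2)*conj(-1) + 1*(0)*conj(1) + 1*(-2)*conj(-1)]
      = (1/4)[(4) + (2) + (0) + (2)] = 8/4 = 2
  <chi_rho, chi_4> = (1/4)[1*(4)*conj(1) + 1*(-2)*conj(-1) + 1*(0)*conj(-1) + 1*(-2)*conj(1)]
      = (1/4)[(4) + (2) + (0) + (-2)] = 4/4 = 1
Dimension check: dim(rho) = sum (mult * dim) = 0*1 + 1*1 + 2*1 + 1*1 = 4 = chi_rho(e) = 4.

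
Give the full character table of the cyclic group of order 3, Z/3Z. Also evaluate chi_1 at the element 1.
Character table of Z/3Z (irreps indexed chi_0,...,chi_2 with chi_k(m) = zeta_3^(k*m), zeta_3 = exp(2*pi*i/3)):
  irrep \ class  {0} (size 1)  {1} (size 1)    {2} (size 1)  
  chi_0          1             1               1             
  chi_1          1             exp(2*I*pi/3)   exp(-2*I*pi/3)
  chi_2          1             exp(-2*I*pi/3)  exp(2*I*pi/3) 

Spot check: chi_1(1) = zeta_3^(1*1) = zeta_3^1 = exp(2*I*pi/3).

Proof sketch: Z/3Z is abelian, so all 3 irreducible complex representations are 1-dimensional. They are given by chi_k(m) = zeta_3^(k*m) for k = 0,...,2. Row orthogonality: sum_m chi_k(m) conj(chi_l(m)) = 3 * [k = l].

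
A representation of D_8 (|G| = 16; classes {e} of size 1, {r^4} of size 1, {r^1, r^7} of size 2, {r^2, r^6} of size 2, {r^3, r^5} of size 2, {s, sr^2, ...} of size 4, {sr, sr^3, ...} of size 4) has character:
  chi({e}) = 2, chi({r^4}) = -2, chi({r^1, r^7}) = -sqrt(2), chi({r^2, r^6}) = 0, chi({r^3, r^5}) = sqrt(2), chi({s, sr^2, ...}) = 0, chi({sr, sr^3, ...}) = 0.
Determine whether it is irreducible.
Irreducible: <chi, chi> = 1.

Proof sketch: <chi, chi> = (1/|G|) sum_C |C| * |chi(C)|^2 = (1/16)[1*|2|^2 + 1*|-2|^2 + 2*|-sqrt(2)|^2 + 2*|0|^2 + 2*|sqrt(2)|^2 + 4*|0|^2 + 4*|0|^2]
  = (1/16)[(4) + (4) + (4) + (0) + (4) + (0) + (0)] = 16/16 = 1.
A character is irreducible iff <chi, chi> = 1, so this representation is irreducible.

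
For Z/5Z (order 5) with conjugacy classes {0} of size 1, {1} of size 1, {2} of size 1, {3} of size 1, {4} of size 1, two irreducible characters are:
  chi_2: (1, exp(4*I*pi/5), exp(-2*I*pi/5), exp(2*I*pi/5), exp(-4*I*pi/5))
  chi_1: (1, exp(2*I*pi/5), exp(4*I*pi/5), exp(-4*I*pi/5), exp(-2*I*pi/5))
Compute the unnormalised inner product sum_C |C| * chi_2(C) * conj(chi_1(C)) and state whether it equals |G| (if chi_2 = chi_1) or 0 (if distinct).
Sum = 0; so <chi_2, chi_1> = 0 (distinct irreducibles are orthogonal).

Reasoning: Compute term by term over conjugacy classes (|C| * chi_2(C) * conj(chi_1(C))):
  1*(1)*conj(1) + 1*(exp(4*I*pi/5))*conj(exp(2*I*pi/5)) + 1*(exp(-2*I*pi/5))*conj(exp(4*I*pi/5)) + 1*(exp(2*I*pi/5))*conj(exp(-4*I*pi/5)) + 1*(exp(-4*I*pi/5))*conj(exp(-2*I*pi/5))
  = (1) + (exp(2*I*pi/5)) + (exp(4*I*pi/5)) + (exp(-4*I*pi/5)) + (exp(-2*I*pi/5))
  = 0.
(Exp terms are combined using exp(i*s)*conj(exp(i*t)) = exp(i*(s-t)), and sums of them are collapsed using the identity that for every m > 1 the m distinct m-th roots of unity sum to 0, e.g. 1 + exp(2*I*pi/3) + exp(-2*I*pi/3) = 0.)
Dividing by |G| = 5 gives 0/5 = 0, matching the row-orthogonality relation <chi_2, chi_1> = [chi_2 = chi_1].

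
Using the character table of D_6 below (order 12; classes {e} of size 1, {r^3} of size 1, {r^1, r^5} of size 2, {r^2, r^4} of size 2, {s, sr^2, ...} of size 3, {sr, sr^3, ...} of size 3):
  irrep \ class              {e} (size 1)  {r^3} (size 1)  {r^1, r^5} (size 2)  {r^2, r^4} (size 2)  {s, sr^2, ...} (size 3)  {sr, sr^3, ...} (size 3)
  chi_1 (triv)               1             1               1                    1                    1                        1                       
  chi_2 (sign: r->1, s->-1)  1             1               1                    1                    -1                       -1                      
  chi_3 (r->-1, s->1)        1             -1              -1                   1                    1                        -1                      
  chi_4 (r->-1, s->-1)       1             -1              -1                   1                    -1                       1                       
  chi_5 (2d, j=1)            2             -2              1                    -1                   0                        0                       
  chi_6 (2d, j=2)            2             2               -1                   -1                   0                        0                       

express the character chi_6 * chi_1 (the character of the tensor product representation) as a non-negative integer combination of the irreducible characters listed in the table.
chi_6 tensor chi_1 = chi_6 (all other irreducibles have multiplicity 0).

Why: The character of a tensor product is the pointwise product (chi_6 * chi_1)(C) = chi_6(C) * chi_1(C):
  {e}: (2)*(1), {r^3}: (2)*(1), {r^1, r^5}: (-1)*(1), {r^2, r^4}: (-1)*(1), {s, sr^2, ...}: (0)*(1), {sr, sr^3, ...}: (0)*(1)
so (chi_6 * chi_1) takes values
  {e} -> 2, {r^3} -> 2, {r^1, r^5} -> -1, {r^2, r^4} -> -1, {s, sr^2, ...} -> 0, {sr, sr^3, ...} -> 0.
Now take the inner product of this character with each irreducible chi from the table, <chi_6*chi_1, chi> = (1/12) sum_C |C| (chi_6*chi_1)(C) conj(chi(C)):
  <chi_6*chi_1, chi_1> = (1/12)[1*(2)*conj(1) + 1*(2)*conj(1) + 2*(-1)*conj(1) + 2*(-1)*conj(1) + 3*(0)*conj(1) + 3*(0)*conj(1)]
      = (1/12)[(2) + (2) + (-2) + (-2) + (0) + (0)] = 0/12 = 0
  <chi_6*chi_1, chi_2> = (1/12)[1*(2)*conj(1) + 1*(2)*conj(1) + 2*(-1)*conj(1) + 2*(-1)*conj(1) + 3*(0)*conj(-1) + 3*(0)*conj(-1)]
      = (1/12)[(2) + (2) + (-2) + (-2) + (0) + (0)] = 0/12 = 0
  <chi_6*chi_1, chi_3> = (1/12)[1*(2)*conj(1) + 1*(2)*conj(-1) + 2*(-1)*conj(-1) + 2*(-1)*conj(1) + 3*(0)*conj(1) + 3*(0)*conj(-1)]
      = (1/12)[(2) + (-2) + (2) + (-2) + (0) + (0)] = 0/12 = 0
  <chi_6*chi_1, chi_4> = (1/12)[1*(2)*conj(1) + 1*(2)*conj(-1) + 2*(-1)*conj(-1) + 2*(-1)*conj(1) + 3*(0)*conj(-1) + 3*(0)*conj(1)]
      = (1/12)[(2) + (-2) + (2) + (-2) + (0) + (0)] = 0/12 = 0
  <chi_6*chi_1, chi_5> = (1/12)[1*(2)*conj(2) + 1*(2)*conj(-2) + 2*(-1)*conj(1) + 2*(-1)*conj(-1) + 3*(0)*conj(0) + 3*(0)*conj(0)]
      = (1/12)[(4) + (-4) + (-2) + (2) + (0) + (0)] = 0/12 = 0
  <chi_6*chi_1, chi_6> = (1/12)[1*(2)*conj(2) + 1*(2)*conj(2) + 2*(-1)*conj(-1) + 2*(-1)*conj(-1) + 3*(0)*conj(0) + 3*(0)*conj(0)]
      = (1/12)[(4) + (4) + (2) + (2) + (0) + (0)] = 12/12 = 1
Hence the multiplicities are chi_6: 1. Dimension check: dim(chi_6)*dim(chi_1) = 2*1 = 2 and sum (mult * dim) = 1*2 = 2.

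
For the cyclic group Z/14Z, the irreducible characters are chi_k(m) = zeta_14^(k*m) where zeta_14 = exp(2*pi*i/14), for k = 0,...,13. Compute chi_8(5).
chi_8(5) = zeta_14^40 = exp(-2*I*pi/7)

Reasoning: chi_8(5) = zeta_14^(8*5) = zeta_14^40. Since zeta_14^14 = 1, this equals zeta_14^12 = exp(2*pi*i*12/14) = exp(-2*I*pi/7).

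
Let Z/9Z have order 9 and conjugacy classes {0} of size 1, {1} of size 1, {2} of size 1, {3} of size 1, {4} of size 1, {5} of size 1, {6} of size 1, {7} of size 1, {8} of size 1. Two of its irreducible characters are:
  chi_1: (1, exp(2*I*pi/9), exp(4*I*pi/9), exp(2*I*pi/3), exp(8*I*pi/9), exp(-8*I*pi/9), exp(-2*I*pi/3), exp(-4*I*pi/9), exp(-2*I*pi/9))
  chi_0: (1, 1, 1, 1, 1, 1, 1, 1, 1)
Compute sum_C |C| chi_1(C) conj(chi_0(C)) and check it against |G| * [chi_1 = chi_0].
Sum = 0; so <chi_1, chi_0> = 0 (distinct irreducibles are orthogonal).

Explanation: Compute term by term over conjugacy classes (|C| * chi_1(C) * conj(chi_0(C))):
  1*(1)*conj(1) + 1*(exp(2*I*pi/9))*conj(1) + 1*(exp(4*I*pi/9))*conj(1) + 1*(exp(2*I*pi/3))*conj(1) + 1*(exp(8*I*pi/9))*conj(1) + 1*(exp(-8*I*pi/9))*conj(1) + 1*(exp(-2*I*pi/3))*conj(1) + 1*(exp(-4*I*pi/9))*conj(1) + 1*(exp(-2*I*pi/9))*conj(1)
  = (1) + (exp(2*I*pi/9)) + (exp(4*I*pi/9)) + (exp(2*I*pi/3)) + (exp(8*I*pi/9)) + (exp(-8*I*pi/9)) + (exp(-2*I*pi/3)) + (exp(-4*I*pi/9)) + (exp(-2*I*pi/9))
  = 0.
(Exp terms are combined using exp(i*s)*conj(exp(i*t)) = exp(i*(s-t)), and sums of them are collapsed using the identity that for every m > 1 the m distinct m-th roots of unity sum to 0, e.g. 1 + exp(2*I*pi/3) + exp(-2*I*pi/3) = 0.)
Dividing by |G| = 9 gives 0/9 = 0, matching the row-orthogonality relation <chi_1, chi_0> = [chi_1 = chi_0].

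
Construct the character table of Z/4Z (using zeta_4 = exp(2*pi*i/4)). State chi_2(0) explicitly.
Character table of Z/4Z (irreps indexed chi_0,...,chi_3 with chi_k(m) = zeta_4^(k*m), zeta_4 = exp(2*pi*i/4)):
  irrep \ class  {0} (size 1)  {1} (size 1)  {2} (size 1)  {3} (size 1)
  chi_0          1             1             1             1           
  chi_1          1             I             -1            -I          
  chi_2          1             -1            1             -1          
  chi_3          1             -I            -1            I           

Spot check: chi_2(0) = zeta_4^(2*0) = zeta_4^0 = 1.

Details: Z/4Z is abelian, so all 4 irreducible complex representations are 1-dimensional. They are given by chi_k(m) = zeta_4^(k*m) for k = 0,...,3. Row orthogonality: sum_m chi_k(m) conj(chi_l(m)) = 4 * [k = l].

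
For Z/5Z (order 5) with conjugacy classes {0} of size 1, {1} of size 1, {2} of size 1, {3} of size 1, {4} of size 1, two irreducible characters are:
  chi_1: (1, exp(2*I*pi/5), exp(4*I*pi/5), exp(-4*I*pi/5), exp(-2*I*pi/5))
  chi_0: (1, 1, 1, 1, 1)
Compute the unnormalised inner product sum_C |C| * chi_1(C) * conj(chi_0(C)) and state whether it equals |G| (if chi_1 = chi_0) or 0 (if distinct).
Sum = 0; so <chi_1, chi_0> = 0 (distinct irreducibles are orthogonal).

Compute term by term over conjugacy classes (|C| * chi_1(C) * conj(chi_0(C))):
  1*(1)*conj(1) + 1*(exp(2*I*pi/5))*conj(1) + 1*(exp(4*I*pi/5))*conj(1) + 1*(exp(-4*I*pi/5))*conj(1) + 1*(exp(-2*I*pi/5))*conj(1)
  = (1) + (exp(2*I*pi/5)) + (exp(4*I*pi/5)) + (exp(-4*I*pi/5)) + (exp(-2*I*pi/5))
  = 0.
(Exp terms are combined using exp(i*s)*conj(exp(i*t)) = exp(i*(s-t)), and sums of them are collapsed using the identity that for every m > 1 the m distinct m-th roots of unity sum to 0, e.g. 1 + exp(2*I*pi/3) + exp(-2*I*pi/3) = 0.)
Dividing by |G| = 5 gives 0/5 = 0, matching the row-orthogonality relation <chi_1, chi_0> = [chi_1 = chi_0].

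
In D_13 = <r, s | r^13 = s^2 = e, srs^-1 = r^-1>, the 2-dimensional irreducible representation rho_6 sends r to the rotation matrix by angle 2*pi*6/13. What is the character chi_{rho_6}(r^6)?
chi_{rho_6}(r^6) = 2*cos(2*pi*6*6/13) = 2*cos(6*pi/13)

Proof sketch: rho_6(r^6) is rotation by angle 2*pi*6*6/13, whose trace is 2*cos(2*pi*6*6/13) = 2*cos(6*pi/13).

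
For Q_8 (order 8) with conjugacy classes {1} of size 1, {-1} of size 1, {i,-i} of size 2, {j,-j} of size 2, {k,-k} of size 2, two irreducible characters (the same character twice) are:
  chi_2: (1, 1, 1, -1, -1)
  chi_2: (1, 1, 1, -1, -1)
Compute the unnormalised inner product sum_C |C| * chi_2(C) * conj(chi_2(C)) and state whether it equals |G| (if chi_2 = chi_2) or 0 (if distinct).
Sum = 8 = |G| = 8; so <chi_2, chi_2> = 1 (norm-1 confirms irreducibility).

Justification: Compute term by term over conjugacy classes (|C| * chi_2(C) * conj(chi_2(C))):
  1*(1)*conj(1) + 1*(1)*conj(1) + 2*(1)*conj(1) + 2*(-1)*conj(-1) + 2*(-1)*conj(-1)
  = (1) + (1) + (2) + (2) + (2)
  = 8.
Dividing by |G| = 8 gives 8/8 = 1, matching the row-orthogonality relation <chi_2, chi_2> = [chi_2 = chi_2].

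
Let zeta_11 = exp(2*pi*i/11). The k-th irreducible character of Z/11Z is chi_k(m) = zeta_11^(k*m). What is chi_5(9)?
chi_5(9) = zeta_11^45 = exp(2*I*pi/11)

Explanation: chi_5(9) = zeta_11^(5*9) = zeta_11^45. Since zeta_11^11 = 1, this equals zeta_11^1 = exp(2*pi*i*1/11) = exp(2*I*pi/11).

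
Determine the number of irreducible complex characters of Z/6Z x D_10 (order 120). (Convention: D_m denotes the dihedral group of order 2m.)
48

Proof sketch: The number of irreducible complex representations of a finite group equals its number of conjugacy classes. For a direct product, #classes(G x H) = #classes(G) * #classes(H). Z/6Z has 6 classes (abelian), D_10 has 8 classes, so 6 * 8 = 48, so Z/6Z x D_10 (order 120) has exactly 48 irreducible complex representations.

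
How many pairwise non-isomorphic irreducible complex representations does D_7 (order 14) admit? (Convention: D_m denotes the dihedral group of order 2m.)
5

Explanation: The number of irreducible complex representations of a finite group equals its number of conjugacy classes. D_7 has 5 conjugacy classes ((n+3)/2 for n odd), so D_7 (order 14) has exactly 5 irreducible complex representations.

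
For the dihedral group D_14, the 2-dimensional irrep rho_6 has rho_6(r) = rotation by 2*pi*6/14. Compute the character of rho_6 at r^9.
chi_{rho_6}(r^9) = 2*cos(2*pi*6*9/14) = 2*cos(2*pi/7)

Justification: rho_6(r^9) is rotation by angle 2*pi*6*9/14, whose trace is 2*cos(2*pi*6*9/14) = 2*cos(2*pi/7).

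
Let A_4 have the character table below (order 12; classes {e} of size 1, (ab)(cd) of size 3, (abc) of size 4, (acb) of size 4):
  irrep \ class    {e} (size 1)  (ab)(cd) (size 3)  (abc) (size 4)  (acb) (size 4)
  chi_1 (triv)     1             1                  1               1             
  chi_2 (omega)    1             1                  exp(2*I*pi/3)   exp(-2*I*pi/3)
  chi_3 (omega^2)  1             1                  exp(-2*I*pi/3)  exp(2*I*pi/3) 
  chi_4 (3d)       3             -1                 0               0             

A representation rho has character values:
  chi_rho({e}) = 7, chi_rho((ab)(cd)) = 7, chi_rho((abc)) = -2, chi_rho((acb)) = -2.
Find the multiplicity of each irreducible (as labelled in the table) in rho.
Multiplicities: chi_1: 1, chi_2: 3, chi_3: 3, chi_4: 0.

Justification: Use <chi_rho, chi> = (1/|G|) sum_C |C| * chi_rho(C) * conj(chi(C)) with |G| = 12 for each irreducible chi in the table:
  <chi_rho, chi_1> = (1/12)[1*(7)*conj(1) + 3*(7)*conj(1) + 4*(-2)*conj(1) + 4*(-2)*conj(1)]
      = (1/12)[(7) + (21) + (-8) + (-8)] = 12/12 = 1
  <chi_rho, chi_2> = (1/12)[1*(7)*conj(1) + 3*(7)*conj(1) + 4*(-2)*conj(exp(2*I*pi/3)) + 4*(-2)*conj(exp(-2*I*pi/3))]
      = (1/12)[(7) + (21) + (12 + 4*exp(-2*I*pi/3) + 12*exp(2*I*pi/3)) + (12 + 12*exp(-2*I*pi/3) + 4*exp(2*I*pi/3))] = 36/12 = 3
  <chi_rho, chi_3> = (1/12)[1*(7)*conj(1) + 3*(7)*conj(1) + 4*(-2)*conj(exp(-2*I*pi/3)) + 4*(-2)*conj(exp(2*I*pi/3))]
      = (1/12)[(7) + (21) + (12 + 12*exp(-2*I*pi/3) + 4*exp(2*I*pi/3)) + (12 + 4*exp(-2*I*pi/3) + 12*exp(2*I*pi/3))] = 36/12 = 3
  <chi_rho, chi_4> = (1/12)[1*(7)*conj(3) + 3*(7)*conj(-1) + 4*(-2)*conj(0) + 4*(-2)*conj(0)]
      = (1/12)[(21) + (-21) + (0) + (0)] = 0/12 = 0
(Exp terms are combined using exp(i*s)*conj(exp(i*t)) = exp(i*(s-t)), and sums of them are collapsed using the identity that for every m > 1 the m distinct m-th roots of unity sum to 0, e.g. 1 + exp(2*I*pi/3) + exp(-2*I*pi/3) = 0.)
Dimension check: dim(rho) = sum (mult * dim) = 1*1 + 3*1 + 3*1 + 0*3 = 7 = chi_rho(e) = 7.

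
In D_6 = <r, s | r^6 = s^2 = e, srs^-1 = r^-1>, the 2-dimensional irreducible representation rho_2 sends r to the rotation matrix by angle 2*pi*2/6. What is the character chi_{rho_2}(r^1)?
chi_{rho_2}(r^1) = 2*cos(2*pi*2*1/6) = -1

Proof sketch: rho_2(r^1) is rotation by angle 2*pi*2*1/6, whose trace is 2*cos(2*pi*2*1/6) = -1.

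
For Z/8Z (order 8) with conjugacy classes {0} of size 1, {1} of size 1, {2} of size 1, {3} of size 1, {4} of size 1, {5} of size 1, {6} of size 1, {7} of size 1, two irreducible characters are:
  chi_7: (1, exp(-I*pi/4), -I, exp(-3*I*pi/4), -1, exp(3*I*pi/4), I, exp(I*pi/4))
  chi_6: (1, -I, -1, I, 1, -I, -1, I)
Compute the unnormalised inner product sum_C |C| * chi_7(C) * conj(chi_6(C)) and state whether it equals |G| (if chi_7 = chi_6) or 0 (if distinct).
Sum = 0; so <chi_7, chi_6> = 0 (distinct irreducibles are orthogonal).

Proof sketch: Compute term by term over conjugacy classes (|C| * chi_7(C) * conj(chi_6(C))):
  1*(1)*conj(1) + 1*(exp(-I*pi/4))*conj(-I) + 1*(-I)*conj(-1) + 1*(exp(-3*I*pi/4))*conj(I) + 1*(-1)*conj(1) + 1*(exp(3*I*pi/4))*conj(-I) + 1*(I)*conj(-1) + 1*(exp(I*pi/4))*conj(I)
  = (1) + (exp(I*pi/4)) + (I) + (-exp(-I*pi/4)) + (-1) + (exp(-3*I*pi/4)) + (-I) + (-exp(3*I*pi/4))
  = 0.
(Exp terms are combined using exp(i*s)*conj(exp(i*t)) = exp(i*(s-t)), and sums of them are collapsed using the identity that for every m > 1 the m distinct m-th roots of unity sum to 0, e.g. 1 + exp(2*I*pi/3) + exp(-2*I*pi/3) = 0.)
Dividing by |G| = 8 gives 0/8 = 0, matching the row-orthogonality relation <chi_7, chi_6> = [chi_7 = chi_6].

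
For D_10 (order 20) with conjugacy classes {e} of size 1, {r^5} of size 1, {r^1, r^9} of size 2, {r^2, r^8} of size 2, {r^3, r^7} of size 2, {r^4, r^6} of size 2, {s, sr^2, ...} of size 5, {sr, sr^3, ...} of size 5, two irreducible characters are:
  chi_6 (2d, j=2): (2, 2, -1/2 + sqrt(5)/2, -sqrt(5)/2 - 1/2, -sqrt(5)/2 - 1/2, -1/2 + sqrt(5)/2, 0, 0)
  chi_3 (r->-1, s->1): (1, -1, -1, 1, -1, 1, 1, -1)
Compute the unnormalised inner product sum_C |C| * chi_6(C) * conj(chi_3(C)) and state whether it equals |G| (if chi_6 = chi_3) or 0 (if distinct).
Sum = 0; so <chi_6, chi_3> = 0 (distinct irreducibles are orthogonal).

Explanation: Compute term by term over conjugacy classes (|C| * chi_6(C) * conj(chi_3(C))):
  1*(2)*conj(1) + 1*(2)*conj(-1) + 2*(-1/2 + sqrt(5)/2)*conj(-1) + 2*(-sqrt(5)/2 - 1/2)*conj(1) + 2*(-sqrt(5)/2 - 1/2)*conj(-1) + 2*(-1/2 + sqrt(5)/2)*conj(1) + 5*(0)*conj(1) + 5*(0)*conj(-1)
  = (2) + (-2) + (1 - sqrt(5)) + (-sqrt(5) - 1) + (1 + sqrt(5)) + (-1 + sqrt(5)) + (0) + (0)
  = 0.
Dividing by |G| = 20 gives 0/20 = 0, matching the row-orthogonality relation <chi_6, chi_3> = [chi_6 = chi_3].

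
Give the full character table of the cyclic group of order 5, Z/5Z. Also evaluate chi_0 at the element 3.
Character table of Z/5Z (irreps indexed chi_0,...,chi_4 with chi_k(m) = zeta_5^(k*m), zeta_5 = exp(2*pi*i/5)):
  irrep \ class  {0} (size 1)  {1} (size 1)    {2} (size 1)    {3} (size 1)    {4} (size 1)  
  chi_0          1             1               1               1               1             
  chi_1          1             exp(2*I*pi/5)   exp(4*I*pi/5)   exp(-4*I*pi/5)  exp(-2*I*pi/5)
  chi_2          1             exp(4*I*pi/5)   exp(-2*I*pi/5)  exp(2*I*pi/5)   exp(-4*I*pi/5)
  chi_3          1             exp(-4*I*pi/5)  exp(2*I*pi/5)   exp(-2*I*pi/5)  exp(4*I*pi/5) 
  chi_4          1             exp(-2*I*pi/5)  exp(-4*I*pi/5)  exp(4*I*pi/5)   exp(2*I*pi/5) 

Spot check: chi_0(3) = zeta_5^(0*3) = zeta_5^0 = 1.

Derivation: Z/5Z is abelian, so all 5 irreducible complex representations are 1-dimensional. They are given by chi_k(m) = zeta_5^(k*m) for k = 0,...,4. Row orthogonality: sum_m chi_k(m) conj(chi_l(m)) = 5 * [k = l].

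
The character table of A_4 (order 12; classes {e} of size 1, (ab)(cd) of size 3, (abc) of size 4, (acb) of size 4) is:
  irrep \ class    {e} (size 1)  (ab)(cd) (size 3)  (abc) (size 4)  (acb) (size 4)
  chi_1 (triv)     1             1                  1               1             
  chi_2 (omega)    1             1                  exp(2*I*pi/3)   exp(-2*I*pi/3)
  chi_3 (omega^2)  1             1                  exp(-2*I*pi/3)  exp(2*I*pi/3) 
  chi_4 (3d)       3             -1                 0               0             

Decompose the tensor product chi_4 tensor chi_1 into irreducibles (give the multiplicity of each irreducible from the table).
chi_4 tensor chi_1 = chi_4 (all other irreducibles have multiplicity 0).

Details: The character of a tensor product is the pointwise product (chi_4 * chi_1)(C) = chi_4(C) * chi_1(C):
  {e}: (3)*(1), (ab)(cd): (-1)*(1), (abc): (0)*(1), (acb): (0)*(1)
so (chi_4 * chi_1) takes values
  {e} -> 3, (ab)(cd) -> -1, (abc) -> 0, (acb) -> 0.
Now take the inner product of this character with each irreducible chi from the table, <chi_4*chi_1, chi> = (1/12) sum_C |C| (chi_4*chi_1)(C) conj(chi(C)):
  <chi_4*chi_1, chi_1> = (1/12)[1*(3)*conj(1) + 3*(-1)*conj(1) + 4*(0)*conj(1) + 4*(0)*conj(1)]
      = (1/12)[(3) + (-3) + (0) + (0)] = 0/12 = 0
  <chi_4*chi_1, chi_2> = (1/12)[1*(3)*conj(1) + 3*(-1)*conj(1) + 4*(0)*conj(exp(2*I*pi/3)) + 4*(0)*conj(exp(-2*I*pi/3))]
      = (1/12)[(3) + (-3) + (0) + (0)] = 0/12 = 0
  <chi_4*chi_1, chi_3> = (1/12)[1*(3)*conj(1) + 3*(-1)*conj(1) + 4*(0)*conj(exp(-2*I*pi/3)) + 4*(0)*conj(exp(2*I*pi/3))]
      = (1/12)[(3) + (-3) + (0) + (0)] = 0/12 = 0
  <chi_4*chi_1, chi_4> = (1/12)[1*(3)*conj(3) + 3*(-1)*conj(-1) + 4*(0)*conj(0) + 4*(0)*conj(0)]
      = (1/12)[(9) + (3) + (0) + (0)] = 12/12 = 1
(Exp terms are combined using exp(i*s)*conj(exp(i*t)) = exp(i*(s-t)), and sums of them are collapsed using the identity that for every m > 1 the m distinct m-th roots of unity sum to 0, e.g. 1 + exp(2*I*pi/3) + exp(-2*I*pi/3) = 0.)
Hence the multiplicities are chi_4: 1. Dimension check: dim(chi_4)*dim(chi_1) = 3*1 = 3 and sum (mult * dim) = 1*3 = 3.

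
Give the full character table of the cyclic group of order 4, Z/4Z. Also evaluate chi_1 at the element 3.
Character table of Z/4Z (irreps indexed chi_0,...,chi_3 with chi_k(m) = zeta_4^(k*m), zeta_4 = exp(2*pi*i/4)):
  irrep \ class  {0} (size 1)  {1} (size 1)  {2} (size 1)  {3} (size 1)
  chi_0          1             1             1             1           
  chi_1          1             I             -1            -I          
  chi_2          1             -1            1             -1          
  chi_3          1             -I            -1            I           

Spot check: chi_1(3) = zeta_4^(1*3) = zeta_4^3 = -I.

Argument: Z/4Z is abelian, so all 4 irreducible complex representations are 1-dimensional. They are given by chi_k(m) = zeta_4^(k*m) for k = 0,...,3. Row orthogonality: sum_m chi_k(m) conj(chi_l(m)) = 4 * [k = l].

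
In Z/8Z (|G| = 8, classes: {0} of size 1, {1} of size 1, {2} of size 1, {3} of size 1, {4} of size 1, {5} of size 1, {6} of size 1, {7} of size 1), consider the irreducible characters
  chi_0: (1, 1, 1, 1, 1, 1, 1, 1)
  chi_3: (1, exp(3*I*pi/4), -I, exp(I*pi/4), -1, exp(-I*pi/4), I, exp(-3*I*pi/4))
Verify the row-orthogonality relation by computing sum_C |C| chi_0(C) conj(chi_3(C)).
Sum = 0; so <chi_0, chi_3> = 0 (distinct irreducibles are orthogonal).

Working: Compute term by term over conjugacy classes (|C| * chi_0(C) * conj(chi_3(C))):
  1*(1)*conj(1) + 1*(1)*conj(exp(3*I*pi/4)) + 1*(1)*conj(-I) + 1*(1)*conj(exp(I*pi/4)) + 1*(1)*conj(-1) + 1*(1)*conj(exp(-I*pi/4)) + 1*(1)*conj(I) + 1*(1)*conj(exp(-3*I*pi/4))
  = (1) + (exp(-3*I*pi/4)) + (I) + (exp(-I*pi/4)) + (-1) + (exp(I*pi/4)) + (-I) + (exp(3*I*pi/4))
  = 0.
(Exp terms are combined using exp(i*s)*conj(exp(i*t)) = exp(i*(s-t)), and sums of them are collapsed using the identity that for every m > 1 the m distinct m-th roots of unity sum to 0, e.g. 1 + exp(2*I*pi/3) + exp(-2*I*pi/3) = 0.)
Dividing by |G| = 8 gives 0/8 = 0, matching the row-orthogonality relation <chi_0, chi_3> = [chi_0 = chi_3].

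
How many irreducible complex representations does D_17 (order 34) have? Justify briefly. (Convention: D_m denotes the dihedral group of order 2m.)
10

Working: The number of irreducible complex representations of a finite group equals its number of conjugacy classes. D_17 has 10 conjugacy classes ((n+3)/2 for n odd), so D_17 (order 34) has exactly 10 irreducible complex representations.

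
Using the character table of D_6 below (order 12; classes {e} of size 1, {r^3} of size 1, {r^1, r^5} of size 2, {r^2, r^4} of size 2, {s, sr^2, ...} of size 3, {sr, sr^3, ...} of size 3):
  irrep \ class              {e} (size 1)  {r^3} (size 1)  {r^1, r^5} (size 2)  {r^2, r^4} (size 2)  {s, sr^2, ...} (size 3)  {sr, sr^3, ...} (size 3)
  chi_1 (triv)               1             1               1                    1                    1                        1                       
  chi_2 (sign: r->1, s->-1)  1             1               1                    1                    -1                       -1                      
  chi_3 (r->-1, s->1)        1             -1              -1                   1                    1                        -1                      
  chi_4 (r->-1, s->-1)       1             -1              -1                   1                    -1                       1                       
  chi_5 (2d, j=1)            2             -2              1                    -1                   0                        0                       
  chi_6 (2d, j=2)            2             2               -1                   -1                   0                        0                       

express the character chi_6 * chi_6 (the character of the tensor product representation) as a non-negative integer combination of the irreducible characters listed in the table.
chi_6 tensor chi_6 = chi_1 + chi_2 + chi_6 (all other irreducibles have multiplicity 0).

Solution. The character of a tensor product is the pointwise product (chi_6 * chi_6)(C) = chi_6(C) * chi_6(C):
  {e}: (2)*(2), {r^3}: (2)*(2), {r^1, r^5}: (-1)*(-1), {r^2, r^4}: (-1)*(-1), {s, sr^2, ...}: (0)*(0), {sr, sr^3, ...}: (0)*(0)
so (chi_6 * chi_6) takes values
  {e} -> 4, {r^3} -> 4, {r^1, r^5} -> 1, {r^2, r^4} -> 1, {s, sr^2, ...} -> 0, {sr, sr^3, ...} -> 0.
Now take the inner product of this character with each irreducible chi from the table, <chi_6*chi_6, chi> = (1/12) sum_C |C| (chi_6*chi_6)(C) conj(chi(C)):
  <chi_6*chi_6, chi_1> = (1/12)[1*(4)*conj(1) + 1*(4)*conj(1) + 2*(1)*conj(1) + 2*(1)*conj(1) + 3*(0)*conj(1) + 3*(0)*conj(1)]
      = (1/12)[(4) + (4) + (2) + (2) + (0) + (0)] = 12/12 = 1
  <chi_6*chi_6, chi_2> = (1/12)[1*(4)*conj(1) + 1*(4)*conj(1) + 2*(1)*conj(1) + 2*(1)*conj(1) + 3*(0)*conj(-1) + 3*(0)*conj(-1)]
      = (1/12)[(4) + (4) + (2) + (2) + (0) + (0)] = 12/12 = 1
  <chi_6*chi_6, chi_3> = (1/12)[1*(4)*conj(1) + 1*(4)*conj(-1) + 2*(1)*conj(-1) + 2*(1)*conj(1) + 3*(0)*conj(1) + 3*(0)*conj(-1)]
      = (1/12)[(4) + (-4) + (-2) + (2) + (0) + (0)] = 0/12 = 0
  <chi_6*chi_6, chi_4> = (1/12)[1*(4)*conj(1) + 1*(4)*conj(-1) + 2*(1)*conj(-1) + 2*(1)*conj(1) + 3*(0)*conj(-1) + 3*(0)*conj(1)]
      = (1/12)[(4) + (-4) + (-2) + (2) + (0) + (0)] = 0/12 = 0
  <chi_6*chi_6, chi_5> = (1/12)[1*(4)*conj(2) + 1*(4)*conj(-2) + 2*(1)*conj(1) + 2*(1)*conj(-1) + 3*(0)*conj(0) + 3*(0)*conj(0)]
      = (1/12)[(8) + (-8) + (2) + (-2) + (0) + (0)] = 0/12 = 0
  <chi_6*chi_6, chi_6> = (1/12)[1*(4)*conj(2) + 1*(4)*conj(2) + 2*(1)*conj(-1) + 2*(1)*conj(-1) + 3*(0)*conj(0) + 3*(0)*conj(0)]
      = (1/12)[(8) + (8) + (-2) + (-2) + (0) + (0)] = 12/12 = 1
Hence the multiplicities are chi_1: 1, chi_2: 1, chi_6: 1. Dimension check: dim(chi_6)*dim(chi_6) = 2*2 = 4 and sum (mult * dim) = 1*1 + 1*1 + 1*2 = 4.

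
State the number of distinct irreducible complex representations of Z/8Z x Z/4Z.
32

Argument: The number of irreducible complex representations of a finite group equals its number of conjugacy classes. Z/8Z x Z/4Z is abelian of order 32, so every element is its own conjugacy class: 32 classes, so Z/8Z x Z/4Z (order 32) has exactly 32 irreducible complex representations.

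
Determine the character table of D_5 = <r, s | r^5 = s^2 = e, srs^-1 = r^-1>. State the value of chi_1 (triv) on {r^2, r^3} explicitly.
Conjugacy classes: {e} of size 1, {r^1, r^4} of size 2, {r^2, r^3} of size 2, {s, sr, ..., sr^4} of size 5.
Character table:
  irrep \ class              {e} (size 1)  {r^1, r^4} (size 2)  {r^2, r^3} (size 2)  {s, sr, ..., sr^4} (size 5)
  chi_1 (triv)               1             1                    1                    1                          
  chi_2 (sign: r->1, s->-1)  1             1                    1                    -1                         
  chi_3 (2d, j=1)            2             -1/2 + sqrt(5)/2     -sqrt(5)/2 - 1/2     0                          
  chi_4 (2d, j=2)            2             -sqrt(5)/2 - 1/2     -1/2 + sqrt(5)/2     0                          

Spot check: chi_1 (triv) on {r^2, r^3} = 1.

Derivation: D_5 has order 2*5 = 10 with 4 conjugacy classes, hence 4 irreducibles. Sum of squared dims 1 + 1 + 4 + 4 = 10 = |G|. Linear characters come from the abelianisation; the 2-dimensional irreps have character r^k -> 2*cos(2*pi*j*k/5), reflections -> 0.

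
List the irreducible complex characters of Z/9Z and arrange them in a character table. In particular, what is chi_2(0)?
Character table of Z/9Z (irreps indexed chi_0,...,chi_8 with chi_k(m) = zeta_9^(k*m), zeta_9 = exp(2*pi*i/9)):
  irrep \ class  {0} (size 1)  {1} (size 1)    {2} (size 1)    {3} (size 1)    {4} (size 1)    {5} (size 1)    {6} (size 1)    {7} (size 1)    {8} (size 1)  
  chi_0          1             1               1               1               1               1               1               1               1             
  chi_1          1             exp(2*I*pi/9)   exp(4*I*pi/9)   exp(2*I*pi/3)   exp(8*I*pi/9)   exp(-8*I*pi/9)  exp(-2*I*pi/3)  exp(-4*I*pi/9)  exp(-2*I*pi/9)
  chi_2          1             exp(4*I*pi/9)   exp(8*I*pi/9)   exp(-2*I*pi/3)  exp(-2*I*pi/9)  exp(2*I*pi/9)   exp(2*I*pi/3)   exp(-8*I*pi/9)  exp(-4*I*pi/9)
  chi_3          1             exp(2*I*pi/3)   exp(-2*I*pi/3)  1               exp(2*I*pi/3)   exp(-2*I*pi/3)  1               exp(2*I*pi/3)   exp(-2*I*pi/3)
  chi_4          1             exp(8*I*pi/9)   exp(-2*I*pi/9)  exp(2*I*pi/3)   exp(-4*I*pi/9)  exp(4*I*pi/9)   exp(-2*I*pi/3)  exp(2*I*pi/9)   exp(-8*I*pi/9)
  chi_5          1             exp(-8*I*pi/9)  exp(2*I*pi/9)   exp(-2*I*pi/3)  exp(4*I*pi/9)   exp(-4*I*pi/9)  exp(2*I*pi/3)   exp(-2*I*pi/9)  exp(8*I*pi/9) 
  chi_6          1             exp(-2*I*pi/3)  exp(2*I*pi/3)   1               exp(-2*I*pi/3)  exp(2*I*pi/3)   1               exp(-2*I*pi/3)  exp(2*I*pi/3) 
  chi_7          1             exp(-4*I*pi/9)  exp(-8*I*pi/9)  exp(2*I*pi/3)   exp(2*I*pi/9)   exp(-2*I*pi/9)  exp(-2*I*pi/3)  exp(8*I*pi/9)   exp(4*I*pi/9) 
  chi_8          1             exp(-2*I*pi/9)  exp(-4*I*pi/9)  exp(-2*I*pi/3)  exp(-8*I*pi/9)  exp(8*I*pi/9)   exp(2*I*pi/3)   exp(4*I*pi/9)   exp(2*I*pi/9) 

Spot check: chi_2(0) = zeta_9^(2*0) = zeta_9^0 = 1.

Reasoning: Z/9Z is abelian, so all 9 irreducible complex representations are 1-dimensional. They are given by chi_k(m) = zeta_9^(k*m) for k = 0,...,8. Row orthogonality: sum_m chi_k(m) conj(chi_l(m)) = 9 * [k = l].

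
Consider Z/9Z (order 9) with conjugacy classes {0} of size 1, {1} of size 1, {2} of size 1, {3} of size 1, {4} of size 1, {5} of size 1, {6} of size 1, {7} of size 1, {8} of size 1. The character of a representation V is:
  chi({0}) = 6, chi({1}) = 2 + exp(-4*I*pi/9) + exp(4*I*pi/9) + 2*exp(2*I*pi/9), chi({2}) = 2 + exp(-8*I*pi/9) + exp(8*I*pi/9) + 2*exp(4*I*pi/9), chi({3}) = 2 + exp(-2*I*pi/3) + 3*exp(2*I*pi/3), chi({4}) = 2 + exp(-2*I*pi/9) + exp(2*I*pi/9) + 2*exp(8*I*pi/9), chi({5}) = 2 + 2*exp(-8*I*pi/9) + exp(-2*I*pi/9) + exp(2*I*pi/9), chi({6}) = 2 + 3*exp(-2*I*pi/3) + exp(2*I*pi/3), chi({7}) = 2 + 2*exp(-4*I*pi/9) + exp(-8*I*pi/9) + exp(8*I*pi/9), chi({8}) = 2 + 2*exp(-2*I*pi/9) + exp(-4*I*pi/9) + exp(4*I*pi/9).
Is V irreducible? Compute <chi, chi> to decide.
Not irreducible (reducible): <chi, chi> = 10 > 1.

Working: <chi, chi> = (1/|G|) sum_C |C| * |chi(C)|^2 = (1/9)[1*|6|^2 + 1*|2 + exp(-4*I*pi/9) + exp(4*I*pi/9) + 2*exp(2*I*pi/9)|^2 + 1*|2 + exp(-8*I*pi/9) + exp(8*I*pi/9) + 2*exp(4*I*pi/9)|^2 + 1*|2 + exp(-2*I*pi/3) + 3*exp(2*I*pi/3)|^2 + 1*|2 + exp(-2*I*pi/9) + exp(2*I*pi/9) + 2*exp(8*I*pi/9)|^2 + 1*|2 + 2*exp(-8*I*pi/9) + exp(-2*I*pi/9) + exp(2*I*pi/9)|^2 + 1*|2 + 3*exp(-2*I*pi/3) + exp(2*I*pi/3)|^2 + 1*|2 + 2*exp(-4*I*pi/9) + exp(-8*I*pi/9) + exp(8*I*pi/9)|^2 + 1*|2 + 2*exp(-2*I*pi/9) + exp(-4*I*pi/9) + exp(4*I*pi/9)|^2]
  = (1/9)[(36) + (10 + 4*exp(-4*I*pi/9) + 6*exp(-2*I*pi/9) + 2*exp(-2*I*pi/3) + exp(-8*I*pi/9) + exp(8*I*pi/9) + 2*exp(2*I*pi/3) + 6*exp(2*I*pi/9) + 4*exp(4*I*pi/9)) + (10 + 6*exp(-4*I*pi/9) + 2*exp(-2*I*pi/3) + 4*exp(-8*I*pi/9) + exp(-2*I*pi/9) + exp(2*I*pi/9) + 4*exp(8*I*pi/9) + 2*exp(2*I*pi/3) + 6*exp(4*I*pi/9)) + (3) + (10 + 4*exp(-2*I*pi/9) + 6*exp(-8*I*pi/9) + 2*exp(-2*I*pi/3) + exp(-4*I*pi/9) + exp(4*I*pi/9) + 2*exp(2*I*pi/3) + 6*exp(8*I*pi/9) + 4*exp(2*I*pi/9)) + (10 + 4*exp(-2*I*pi/9) + 6*exp(-8*I*pi/9) + 2*exp(-2*I*pi/3) + exp(-4*I*pi/9) + exp(4*I*pi/9) + 2*exp(2*I*pi/3) + 6*exp(8*I*pi/9) + 4*exp(2*I*pi/9)) + (3) + (10 + 6*exp(-4*I*pi/9) + 2*exp(-2*I*pi/3) + 4*exp(-8*I*pi/9) + exp(-2*I*pi/9) + exp(2*I*pi/9) + 4*exp(8*I*pi/9) + 2*exp(2*I*pi/3) + 6*exp(4*I*pi/9)) + (10 + 4*exp(-4*I*pi/9) + 6*exp(-2*I*pi/9) + 2*exp(-2*I*pi/3) + exp(-8*I*pi/9) + exp(8*I*pi/9) + 2*exp(2*I*pi/3) + 6*exp(2*I*pi/9) + 4*exp(4*I*pi/9))] = 90/9 = 10.
(Exp terms are combined using exp(i*s)*conj(exp(i*t)) = exp(i*(s-t)), and sums of them are collapsed using the identity that for every m > 1 the m distinct m-th roots of unity sum to 0, e.g. 1 + exp(2*I*pi/3) + exp(-2*I*pi/3) = 0.)
A character is irreducible iff <chi, chi> = 1, so this representation is reducible.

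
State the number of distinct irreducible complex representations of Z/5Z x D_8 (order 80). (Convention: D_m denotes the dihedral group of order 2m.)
35

Justification: The number of irreducible complex representations of a finite group equals its number of conjugacy classes. For a direct product, #classes(G x H) = #classes(G) * #classes(H). Z/5Z has 5 classes (abelian), D_8 has 7 classes, so 5 * 7 = 35, so Z/5Z x D_8 (order 80) has exactly 35 irreducible complex representations.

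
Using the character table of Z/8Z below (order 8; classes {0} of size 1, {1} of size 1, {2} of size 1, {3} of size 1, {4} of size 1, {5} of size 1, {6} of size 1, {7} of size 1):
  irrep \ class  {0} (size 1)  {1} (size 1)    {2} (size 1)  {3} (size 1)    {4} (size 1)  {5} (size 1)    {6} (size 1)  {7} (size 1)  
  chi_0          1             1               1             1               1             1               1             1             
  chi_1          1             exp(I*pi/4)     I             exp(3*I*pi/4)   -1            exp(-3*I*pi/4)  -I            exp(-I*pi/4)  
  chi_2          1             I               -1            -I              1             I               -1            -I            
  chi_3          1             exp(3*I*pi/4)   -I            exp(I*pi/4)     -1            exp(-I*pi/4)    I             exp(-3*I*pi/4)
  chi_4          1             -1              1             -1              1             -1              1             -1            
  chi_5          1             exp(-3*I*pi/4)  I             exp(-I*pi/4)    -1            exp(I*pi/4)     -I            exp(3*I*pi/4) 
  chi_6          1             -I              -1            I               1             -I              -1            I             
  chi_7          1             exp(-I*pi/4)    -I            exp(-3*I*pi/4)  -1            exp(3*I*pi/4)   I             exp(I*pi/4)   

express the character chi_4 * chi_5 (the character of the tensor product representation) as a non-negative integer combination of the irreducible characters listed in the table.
chi_4 tensor chi_5 = chi_1 (all other irreducibles have multiplicity 0).

Why: The character of a tensor product is the pointwise product (chi_4 * chi_5)(C) = chi_4(C) * chi_5(C):
  {0}: (1)*(1), {1}: (-1)*(exp(-3*I*pi/4)), {2}: (1)*(I), {3}: (-1)*(exp(-I*pi/4)), {4}: (1)*(-1), {5}: (-1)*(exp(I*pi/4)), {6}: (1)*(-I), {7}: (-1)*(exp(3*I*pi/4))
so (chi_4 * chi_5) takes values
  {0} -> 1, {1} -> -exp(-3*I*pi/4), {2} -> I, {3} -> -exp(-I*pi/4), {4} -> -1, {5} -> -exp(I*pi/4), {6} -> -I, {7} -> -exp(3*I*pi/4).
Now take the inner product of this character with each irreducible chi from the table, <chi_4*chi_5, chi> = (1/8) sum_C |C| (chi_4*chi_5)(C) conj(chi(C)):
  <chi_4*chi_5, chi_0> = (1/8)[1*(1)*conj(1) + 1*(-exp(-3*I*pi/4))*conj(1) + 1*(I)*conj(1) + 1*(-exp(-I*pi/4))*conj(1) + 1*(-1)*conj(1) + 1*(-exp(I*pi/4))*conj(1) + 1*(-I)*conj(1) + 1*(-exp(3*I*pi/4))*conj(1)]
      = (1/8)[(1) + (-exp(-3*I*pi/4)) + (I) + (-exp(-I*pi/4)) + (-1) + (-exp(I*pi/4)) + (-I) + (-exp(3*I*pi/4))] = 0/8 = 0
  <chi_4*chi_5, chi_1> = (1/8)[1*(1)*conj(1) + 1*(-exp(-3*I*pi/4))*conj(exp(I*pi/4)) + 1*(I)*conj(I) + 1*(-exp(-I*pi/4))*conj(exp(3*I*pi/4)) + 1*(-1)*conj(-1) + 1*(-exp(I*pi/4))*conj(exp(-3*I*pi/4)) + 1*(-I)*conj(-I) + 1*(-exp(3*I*pi/4))*conj(exp(-I*pi/4))]
      = (1/8)[(1) + (1) + (1) + (1) + (1) + (1) + (1) + (1)] = 8/8 = 1
  <chi_4*chi_5, chi_2> = (1/8)[1*(1)*conj(1) + 1*(-exp(-3*I*pi/4))*conj(I) + 1*(I)*conj(-1) + 1*(-exp(-I*pi/4))*conj(-I) + 1*(-1)*conj(1) + 1*(-exp(I*pi/4))*conj(I) + 1*(-I)*conj(-1) + 1*(-exp(3*I*pi/4))*conj(-I)]
      = (1/8)[(1) + (exp(-I*pi/4)) + (-I) + (-exp(I*pi/4)) + (-1) + (exp(3*I*pi/4)) + (I) + (-exp(-3*I*pi/4))] = 0/8 = 0
  <chi_4*chi_5, chi_3> = (1/8)[1*(1)*conj(1) + 1*(-exp(-3*I*pi/4))*conj(exp(3*I*pi/4)) + 1*(I)*conj(-I) + 1*(-exp(-I*pi/4))*conj(exp(I*pi/4)) + 1*(-1)*conj(-1) + 1*(-exp(I*pi/4))*conj(exp(-I*pi/4)) + 1*(-I)*conj(I) + 1*(-exp(3*I*pi/4))*conj(exp(-3*I*pi/4))]
      = (1/8)[(1) + (-I) + (-1) + (I) + (1) + (-I) + (-1) + (I)] = 0/8 = 0
  <chi_4*chi_5, chi_4> = (1/8)[1*(1)*conj(1) + 1*(-exp(-3*I*pi/4))*conj(-1) + 1*(I)*conj(1) + 1*(-exp(-I*pi/4))*conj(-1) + 1*(-1)*conj(1) + 1*(-exp(I*pi/4))*conj(-1) + 1*(-I)*conj(1) + 1*(-exp(3*I*pi/4))*conj(-1)]
      = (1/8)[(1) + (exp(-3*I*pi/4)) + (I) + (exp(-I*pi/4)) + (-1) + (exp(I*pi/4)) + (-I) + (exp(3*I*pi/4))] = 0/8 = 0
  <chi_4*chi_5, chi_5> = (1/8)[1*(1)*conj(1) + 1*(-exp(-3*I*pi/4))*conj(exp(-3*I*pi/4)) + 1*(I)*conj(I) + 1*(-exp(-I*pi/4))*conj(exp(-I*pi/4)) + 1*(-1)*conj(-1) + 1*(-exp(I*pi/4))*conj(exp(I*pi/4)) + 1*(-I)*conj(-I) + 1*(-exp(3*I*pi/4))*conj(exp(3*I*pi/4))]
      = (1/8)[(1) + (-1) + (1) + (-1) + (1) + (-1) + (1) + (-1)] = 0/8 = 0
  <chi_4*chi_5, chi_6> = (1/8)[1*(1)*conj(1) + 1*(-exp(-3*I*pi/4))*conj(-I) + 1*(I)*conj(-1) + 1*(-exp(-I*pi/4))*conj(I) + 1*(-1)*conj(1) + 1*(-exp(I*pi/4))*conj(-I) + 1*(-I)*conj(-1) + 1*(-exp(3*I*pi/4))*conj(I)]
      = (1/8)[(1) + (-exp(-I*pi/4)) + (-I) + (exp(I*pi/4)) + (-1) + (-exp(3*I*pi/4)) + (I) + (exp(-3*I*pi/4))] = 0/8 = 0
  <chi_4*chi_5, chi_7> = (1/8)[1*(1)*conj(1) + 1*(-exp(-3*I*pi/4))*conj(exp(-I*pi/4)) + 1*(I)*conj(-I) + 1*(-exp(-I*pi/4))*conj(exp(-3*I*pi/4)) + 1*(-1)*conj(-1) + 1*(-exp(I*pi/4))*conj(exp(3*I*pi/4)) + 1*(-I)*conj(I) + 1*(-exp(3*I*pi/4))*conj(exp(I*pi/4))]
      = (1/8)[(1) + (I) + (-1) + (-I) + (1) + (I) + (-1) + (-I)] = 0/8 = 0
(Exp terms are combined using exp(i*s)*conj(exp(i*t)) = exp(i*(s-t)), and sums of them are collapsed using the identity that for every m > 1 the m distinct m-th roots of unity sum to 0, e.g. 1 + exp(2*I*pi/3) + exp(-2*I*pi/3) = 0.)
Hence the multiplicities are chi_1: 1. Dimension check: dim(chi_4)*dim(chi_5) = 1*1 = 1 and sum (mult * dim) = 1*1 = 1.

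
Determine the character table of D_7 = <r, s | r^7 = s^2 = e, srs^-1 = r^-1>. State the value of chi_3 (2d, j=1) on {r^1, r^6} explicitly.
Conjugacy classes: {e} of size 1, {r^1, r^6} of size 2, {r^2, r^5} of size 2, {r^3, r^4} of size 2, {s, sr, ..., sr^6} of size 7.
Character table:
  irrep \ class              {e} (size 1)  {r^1, r^6} (size 2)  {r^2, r^5} (size 2)  {r^3, r^4} (size 2)  {s, sr, ..., sr^6} (size 7)
  chi_1 (triv)               1             1                    1                    1                    1                          
  chi_2 (sign: r->1, s->-1)  1             1                    1                    1                    -1                         
  chi_3 (2d, j=1)            2             2*cos(2*pi/7)        -2*cos(3*pi/7)       -2*cos(pi/7)         0                          
  chi_4 (2d, j=2)            2             -2*cos(3*pi/7)       -2*cos(pi/7)         2*cos(2*pi/7)        0                          
  chi_5 (2d, j=3)            2             -2*cos(pi/7)         2*cos(2*pi/7)        -2*cos(3*pi/7)       0                          

Spot check: chi_3 (2d, j=1) on {r^1, r^6} = 2*cos(2*pi/7).

Proof sketch: D_7 has order 2*7 = 14 with 5 conjugacy classes, hence 5 irreducibles. Sum of squared dims 1 + 1 + 4 + 4 + 4 = 14 = |G|. Linear characters come from the abelianisation; the 2-dimensional irreps have character r^k -> 2*cos(2*pi*j*k/7), reflections -> 0.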